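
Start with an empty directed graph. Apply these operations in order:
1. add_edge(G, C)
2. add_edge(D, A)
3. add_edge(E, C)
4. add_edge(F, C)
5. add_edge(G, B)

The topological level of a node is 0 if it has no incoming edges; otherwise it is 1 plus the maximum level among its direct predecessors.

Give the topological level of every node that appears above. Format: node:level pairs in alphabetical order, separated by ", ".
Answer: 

Answer: A:1, B:1, C:1, D:0, E:0, F:0, G:0

Derivation:
Op 1: add_edge(G, C). Edges now: 1
Op 2: add_edge(D, A). Edges now: 2
Op 3: add_edge(E, C). Edges now: 3
Op 4: add_edge(F, C). Edges now: 4
Op 5: add_edge(G, B). Edges now: 5
Compute levels (Kahn BFS):
  sources (in-degree 0): D, E, F, G
  process D: level=0
    D->A: in-degree(A)=0, level(A)=1, enqueue
  process E: level=0
    E->C: in-degree(C)=2, level(C)>=1
  process F: level=0
    F->C: in-degree(C)=1, level(C)>=1
  process G: level=0
    G->B: in-degree(B)=0, level(B)=1, enqueue
    G->C: in-degree(C)=0, level(C)=1, enqueue
  process A: level=1
  process B: level=1
  process C: level=1
All levels: A:1, B:1, C:1, D:0, E:0, F:0, G:0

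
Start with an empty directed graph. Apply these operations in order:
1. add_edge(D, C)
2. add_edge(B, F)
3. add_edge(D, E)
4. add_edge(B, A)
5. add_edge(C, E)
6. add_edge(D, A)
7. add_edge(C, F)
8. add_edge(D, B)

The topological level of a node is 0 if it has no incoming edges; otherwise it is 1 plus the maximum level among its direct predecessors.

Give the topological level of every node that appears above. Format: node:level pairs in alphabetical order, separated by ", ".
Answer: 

Op 1: add_edge(D, C). Edges now: 1
Op 2: add_edge(B, F). Edges now: 2
Op 3: add_edge(D, E). Edges now: 3
Op 4: add_edge(B, A). Edges now: 4
Op 5: add_edge(C, E). Edges now: 5
Op 6: add_edge(D, A). Edges now: 6
Op 7: add_edge(C, F). Edges now: 7
Op 8: add_edge(D, B). Edges now: 8
Compute levels (Kahn BFS):
  sources (in-degree 0): D
  process D: level=0
    D->A: in-degree(A)=1, level(A)>=1
    D->B: in-degree(B)=0, level(B)=1, enqueue
    D->C: in-degree(C)=0, level(C)=1, enqueue
    D->E: in-degree(E)=1, level(E)>=1
  process B: level=1
    B->A: in-degree(A)=0, level(A)=2, enqueue
    B->F: in-degree(F)=1, level(F)>=2
  process C: level=1
    C->E: in-degree(E)=0, level(E)=2, enqueue
    C->F: in-degree(F)=0, level(F)=2, enqueue
  process A: level=2
  process E: level=2
  process F: level=2
All levels: A:2, B:1, C:1, D:0, E:2, F:2

Answer: A:2, B:1, C:1, D:0, E:2, F:2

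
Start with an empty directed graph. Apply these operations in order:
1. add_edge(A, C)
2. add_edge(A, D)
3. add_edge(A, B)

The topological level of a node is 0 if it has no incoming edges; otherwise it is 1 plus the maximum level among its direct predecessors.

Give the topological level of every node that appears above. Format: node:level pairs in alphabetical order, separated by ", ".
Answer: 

Answer: A:0, B:1, C:1, D:1

Derivation:
Op 1: add_edge(A, C). Edges now: 1
Op 2: add_edge(A, D). Edges now: 2
Op 3: add_edge(A, B). Edges now: 3
Compute levels (Kahn BFS):
  sources (in-degree 0): A
  process A: level=0
    A->B: in-degree(B)=0, level(B)=1, enqueue
    A->C: in-degree(C)=0, level(C)=1, enqueue
    A->D: in-degree(D)=0, level(D)=1, enqueue
  process B: level=1
  process C: level=1
  process D: level=1
All levels: A:0, B:1, C:1, D:1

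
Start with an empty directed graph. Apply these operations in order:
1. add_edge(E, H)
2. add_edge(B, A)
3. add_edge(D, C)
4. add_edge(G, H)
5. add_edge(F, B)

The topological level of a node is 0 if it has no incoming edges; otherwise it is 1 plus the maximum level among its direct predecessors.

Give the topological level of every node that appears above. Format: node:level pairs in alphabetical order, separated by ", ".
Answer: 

Answer: A:2, B:1, C:1, D:0, E:0, F:0, G:0, H:1

Derivation:
Op 1: add_edge(E, H). Edges now: 1
Op 2: add_edge(B, A). Edges now: 2
Op 3: add_edge(D, C). Edges now: 3
Op 4: add_edge(G, H). Edges now: 4
Op 5: add_edge(F, B). Edges now: 5
Compute levels (Kahn BFS):
  sources (in-degree 0): D, E, F, G
  process D: level=0
    D->C: in-degree(C)=0, level(C)=1, enqueue
  process E: level=0
    E->H: in-degree(H)=1, level(H)>=1
  process F: level=0
    F->B: in-degree(B)=0, level(B)=1, enqueue
  process G: level=0
    G->H: in-degree(H)=0, level(H)=1, enqueue
  process C: level=1
  process B: level=1
    B->A: in-degree(A)=0, level(A)=2, enqueue
  process H: level=1
  process A: level=2
All levels: A:2, B:1, C:1, D:0, E:0, F:0, G:0, H:1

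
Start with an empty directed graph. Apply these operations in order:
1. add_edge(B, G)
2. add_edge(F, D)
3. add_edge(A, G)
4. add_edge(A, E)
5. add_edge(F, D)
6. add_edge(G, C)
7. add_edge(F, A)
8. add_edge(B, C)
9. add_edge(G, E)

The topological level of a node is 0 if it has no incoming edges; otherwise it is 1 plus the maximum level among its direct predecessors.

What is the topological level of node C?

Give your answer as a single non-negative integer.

Op 1: add_edge(B, G). Edges now: 1
Op 2: add_edge(F, D). Edges now: 2
Op 3: add_edge(A, G). Edges now: 3
Op 4: add_edge(A, E). Edges now: 4
Op 5: add_edge(F, D) (duplicate, no change). Edges now: 4
Op 6: add_edge(G, C). Edges now: 5
Op 7: add_edge(F, A). Edges now: 6
Op 8: add_edge(B, C). Edges now: 7
Op 9: add_edge(G, E). Edges now: 8
Compute levels (Kahn BFS):
  sources (in-degree 0): B, F
  process B: level=0
    B->C: in-degree(C)=1, level(C)>=1
    B->G: in-degree(G)=1, level(G)>=1
  process F: level=0
    F->A: in-degree(A)=0, level(A)=1, enqueue
    F->D: in-degree(D)=0, level(D)=1, enqueue
  process A: level=1
    A->E: in-degree(E)=1, level(E)>=2
    A->G: in-degree(G)=0, level(G)=2, enqueue
  process D: level=1
  process G: level=2
    G->C: in-degree(C)=0, level(C)=3, enqueue
    G->E: in-degree(E)=0, level(E)=3, enqueue
  process C: level=3
  process E: level=3
All levels: A:1, B:0, C:3, D:1, E:3, F:0, G:2
level(C) = 3

Answer: 3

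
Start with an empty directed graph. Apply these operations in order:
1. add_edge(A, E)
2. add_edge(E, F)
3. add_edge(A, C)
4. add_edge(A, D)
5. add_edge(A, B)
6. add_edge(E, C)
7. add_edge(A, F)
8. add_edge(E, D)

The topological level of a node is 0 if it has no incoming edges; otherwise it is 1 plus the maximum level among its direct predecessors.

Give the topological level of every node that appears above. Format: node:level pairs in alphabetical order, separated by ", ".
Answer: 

Answer: A:0, B:1, C:2, D:2, E:1, F:2

Derivation:
Op 1: add_edge(A, E). Edges now: 1
Op 2: add_edge(E, F). Edges now: 2
Op 3: add_edge(A, C). Edges now: 3
Op 4: add_edge(A, D). Edges now: 4
Op 5: add_edge(A, B). Edges now: 5
Op 6: add_edge(E, C). Edges now: 6
Op 7: add_edge(A, F). Edges now: 7
Op 8: add_edge(E, D). Edges now: 8
Compute levels (Kahn BFS):
  sources (in-degree 0): A
  process A: level=0
    A->B: in-degree(B)=0, level(B)=1, enqueue
    A->C: in-degree(C)=1, level(C)>=1
    A->D: in-degree(D)=1, level(D)>=1
    A->E: in-degree(E)=0, level(E)=1, enqueue
    A->F: in-degree(F)=1, level(F)>=1
  process B: level=1
  process E: level=1
    E->C: in-degree(C)=0, level(C)=2, enqueue
    E->D: in-degree(D)=0, level(D)=2, enqueue
    E->F: in-degree(F)=0, level(F)=2, enqueue
  process C: level=2
  process D: level=2
  process F: level=2
All levels: A:0, B:1, C:2, D:2, E:1, F:2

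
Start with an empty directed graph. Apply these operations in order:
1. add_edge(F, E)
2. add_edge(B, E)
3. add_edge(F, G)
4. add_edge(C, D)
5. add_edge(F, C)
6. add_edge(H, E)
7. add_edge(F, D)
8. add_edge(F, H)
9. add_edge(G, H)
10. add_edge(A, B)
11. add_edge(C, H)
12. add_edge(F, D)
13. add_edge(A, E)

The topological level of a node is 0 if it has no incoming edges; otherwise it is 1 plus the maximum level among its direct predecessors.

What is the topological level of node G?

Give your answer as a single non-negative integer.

Answer: 1

Derivation:
Op 1: add_edge(F, E). Edges now: 1
Op 2: add_edge(B, E). Edges now: 2
Op 3: add_edge(F, G). Edges now: 3
Op 4: add_edge(C, D). Edges now: 4
Op 5: add_edge(F, C). Edges now: 5
Op 6: add_edge(H, E). Edges now: 6
Op 7: add_edge(F, D). Edges now: 7
Op 8: add_edge(F, H). Edges now: 8
Op 9: add_edge(G, H). Edges now: 9
Op 10: add_edge(A, B). Edges now: 10
Op 11: add_edge(C, H). Edges now: 11
Op 12: add_edge(F, D) (duplicate, no change). Edges now: 11
Op 13: add_edge(A, E). Edges now: 12
Compute levels (Kahn BFS):
  sources (in-degree 0): A, F
  process A: level=0
    A->B: in-degree(B)=0, level(B)=1, enqueue
    A->E: in-degree(E)=3, level(E)>=1
  process F: level=0
    F->C: in-degree(C)=0, level(C)=1, enqueue
    F->D: in-degree(D)=1, level(D)>=1
    F->E: in-degree(E)=2, level(E)>=1
    F->G: in-degree(G)=0, level(G)=1, enqueue
    F->H: in-degree(H)=2, level(H)>=1
  process B: level=1
    B->E: in-degree(E)=1, level(E)>=2
  process C: level=1
    C->D: in-degree(D)=0, level(D)=2, enqueue
    C->H: in-degree(H)=1, level(H)>=2
  process G: level=1
    G->H: in-degree(H)=0, level(H)=2, enqueue
  process D: level=2
  process H: level=2
    H->E: in-degree(E)=0, level(E)=3, enqueue
  process E: level=3
All levels: A:0, B:1, C:1, D:2, E:3, F:0, G:1, H:2
level(G) = 1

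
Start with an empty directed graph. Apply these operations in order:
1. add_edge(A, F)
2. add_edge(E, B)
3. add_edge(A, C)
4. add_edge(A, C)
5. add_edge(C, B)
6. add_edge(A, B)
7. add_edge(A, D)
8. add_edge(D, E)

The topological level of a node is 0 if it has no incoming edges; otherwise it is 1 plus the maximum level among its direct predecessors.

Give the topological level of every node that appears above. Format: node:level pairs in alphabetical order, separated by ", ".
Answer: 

Op 1: add_edge(A, F). Edges now: 1
Op 2: add_edge(E, B). Edges now: 2
Op 3: add_edge(A, C). Edges now: 3
Op 4: add_edge(A, C) (duplicate, no change). Edges now: 3
Op 5: add_edge(C, B). Edges now: 4
Op 6: add_edge(A, B). Edges now: 5
Op 7: add_edge(A, D). Edges now: 6
Op 8: add_edge(D, E). Edges now: 7
Compute levels (Kahn BFS):
  sources (in-degree 0): A
  process A: level=0
    A->B: in-degree(B)=2, level(B)>=1
    A->C: in-degree(C)=0, level(C)=1, enqueue
    A->D: in-degree(D)=0, level(D)=1, enqueue
    A->F: in-degree(F)=0, level(F)=1, enqueue
  process C: level=1
    C->B: in-degree(B)=1, level(B)>=2
  process D: level=1
    D->E: in-degree(E)=0, level(E)=2, enqueue
  process F: level=1
  process E: level=2
    E->B: in-degree(B)=0, level(B)=3, enqueue
  process B: level=3
All levels: A:0, B:3, C:1, D:1, E:2, F:1

Answer: A:0, B:3, C:1, D:1, E:2, F:1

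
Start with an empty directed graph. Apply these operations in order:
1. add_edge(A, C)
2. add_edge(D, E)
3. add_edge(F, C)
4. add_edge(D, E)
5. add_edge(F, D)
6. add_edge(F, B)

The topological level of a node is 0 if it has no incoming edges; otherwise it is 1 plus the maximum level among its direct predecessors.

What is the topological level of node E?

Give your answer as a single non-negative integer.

Answer: 2

Derivation:
Op 1: add_edge(A, C). Edges now: 1
Op 2: add_edge(D, E). Edges now: 2
Op 3: add_edge(F, C). Edges now: 3
Op 4: add_edge(D, E) (duplicate, no change). Edges now: 3
Op 5: add_edge(F, D). Edges now: 4
Op 6: add_edge(F, B). Edges now: 5
Compute levels (Kahn BFS):
  sources (in-degree 0): A, F
  process A: level=0
    A->C: in-degree(C)=1, level(C)>=1
  process F: level=0
    F->B: in-degree(B)=0, level(B)=1, enqueue
    F->C: in-degree(C)=0, level(C)=1, enqueue
    F->D: in-degree(D)=0, level(D)=1, enqueue
  process B: level=1
  process C: level=1
  process D: level=1
    D->E: in-degree(E)=0, level(E)=2, enqueue
  process E: level=2
All levels: A:0, B:1, C:1, D:1, E:2, F:0
level(E) = 2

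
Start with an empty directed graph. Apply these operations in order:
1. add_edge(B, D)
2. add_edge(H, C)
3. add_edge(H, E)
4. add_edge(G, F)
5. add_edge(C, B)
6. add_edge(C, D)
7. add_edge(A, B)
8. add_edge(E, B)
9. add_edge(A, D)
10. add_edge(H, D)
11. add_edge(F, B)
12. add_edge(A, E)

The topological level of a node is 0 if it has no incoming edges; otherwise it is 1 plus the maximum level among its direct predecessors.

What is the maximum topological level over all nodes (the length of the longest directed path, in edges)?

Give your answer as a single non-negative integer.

Answer: 3

Derivation:
Op 1: add_edge(B, D). Edges now: 1
Op 2: add_edge(H, C). Edges now: 2
Op 3: add_edge(H, E). Edges now: 3
Op 4: add_edge(G, F). Edges now: 4
Op 5: add_edge(C, B). Edges now: 5
Op 6: add_edge(C, D). Edges now: 6
Op 7: add_edge(A, B). Edges now: 7
Op 8: add_edge(E, B). Edges now: 8
Op 9: add_edge(A, D). Edges now: 9
Op 10: add_edge(H, D). Edges now: 10
Op 11: add_edge(F, B). Edges now: 11
Op 12: add_edge(A, E). Edges now: 12
Compute levels (Kahn BFS):
  sources (in-degree 0): A, G, H
  process A: level=0
    A->B: in-degree(B)=3, level(B)>=1
    A->D: in-degree(D)=3, level(D)>=1
    A->E: in-degree(E)=1, level(E)>=1
  process G: level=0
    G->F: in-degree(F)=0, level(F)=1, enqueue
  process H: level=0
    H->C: in-degree(C)=0, level(C)=1, enqueue
    H->D: in-degree(D)=2, level(D)>=1
    H->E: in-degree(E)=0, level(E)=1, enqueue
  process F: level=1
    F->B: in-degree(B)=2, level(B)>=2
  process C: level=1
    C->B: in-degree(B)=1, level(B)>=2
    C->D: in-degree(D)=1, level(D)>=2
  process E: level=1
    E->B: in-degree(B)=0, level(B)=2, enqueue
  process B: level=2
    B->D: in-degree(D)=0, level(D)=3, enqueue
  process D: level=3
All levels: A:0, B:2, C:1, D:3, E:1, F:1, G:0, H:0
max level = 3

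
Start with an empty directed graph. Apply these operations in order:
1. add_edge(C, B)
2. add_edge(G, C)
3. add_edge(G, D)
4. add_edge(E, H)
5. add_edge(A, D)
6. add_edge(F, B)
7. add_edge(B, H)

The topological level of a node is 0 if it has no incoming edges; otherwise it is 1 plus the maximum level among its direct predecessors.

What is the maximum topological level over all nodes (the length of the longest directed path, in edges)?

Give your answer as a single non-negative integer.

Op 1: add_edge(C, B). Edges now: 1
Op 2: add_edge(G, C). Edges now: 2
Op 3: add_edge(G, D). Edges now: 3
Op 4: add_edge(E, H). Edges now: 4
Op 5: add_edge(A, D). Edges now: 5
Op 6: add_edge(F, B). Edges now: 6
Op 7: add_edge(B, H). Edges now: 7
Compute levels (Kahn BFS):
  sources (in-degree 0): A, E, F, G
  process A: level=0
    A->D: in-degree(D)=1, level(D)>=1
  process E: level=0
    E->H: in-degree(H)=1, level(H)>=1
  process F: level=0
    F->B: in-degree(B)=1, level(B)>=1
  process G: level=0
    G->C: in-degree(C)=0, level(C)=1, enqueue
    G->D: in-degree(D)=0, level(D)=1, enqueue
  process C: level=1
    C->B: in-degree(B)=0, level(B)=2, enqueue
  process D: level=1
  process B: level=2
    B->H: in-degree(H)=0, level(H)=3, enqueue
  process H: level=3
All levels: A:0, B:2, C:1, D:1, E:0, F:0, G:0, H:3
max level = 3

Answer: 3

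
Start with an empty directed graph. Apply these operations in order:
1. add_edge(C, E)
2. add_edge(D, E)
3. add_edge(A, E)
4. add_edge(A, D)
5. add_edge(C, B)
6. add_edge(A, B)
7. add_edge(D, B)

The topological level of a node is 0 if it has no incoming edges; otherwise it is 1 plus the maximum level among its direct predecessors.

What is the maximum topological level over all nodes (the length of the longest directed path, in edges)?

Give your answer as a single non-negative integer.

Op 1: add_edge(C, E). Edges now: 1
Op 2: add_edge(D, E). Edges now: 2
Op 3: add_edge(A, E). Edges now: 3
Op 4: add_edge(A, D). Edges now: 4
Op 5: add_edge(C, B). Edges now: 5
Op 6: add_edge(A, B). Edges now: 6
Op 7: add_edge(D, B). Edges now: 7
Compute levels (Kahn BFS):
  sources (in-degree 0): A, C
  process A: level=0
    A->B: in-degree(B)=2, level(B)>=1
    A->D: in-degree(D)=0, level(D)=1, enqueue
    A->E: in-degree(E)=2, level(E)>=1
  process C: level=0
    C->B: in-degree(B)=1, level(B)>=1
    C->E: in-degree(E)=1, level(E)>=1
  process D: level=1
    D->B: in-degree(B)=0, level(B)=2, enqueue
    D->E: in-degree(E)=0, level(E)=2, enqueue
  process B: level=2
  process E: level=2
All levels: A:0, B:2, C:0, D:1, E:2
max level = 2

Answer: 2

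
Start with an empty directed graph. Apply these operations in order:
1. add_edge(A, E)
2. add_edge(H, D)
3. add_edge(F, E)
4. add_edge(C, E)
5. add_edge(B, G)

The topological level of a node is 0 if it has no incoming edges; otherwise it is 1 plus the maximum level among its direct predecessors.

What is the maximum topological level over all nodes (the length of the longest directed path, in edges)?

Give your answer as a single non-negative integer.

Op 1: add_edge(A, E). Edges now: 1
Op 2: add_edge(H, D). Edges now: 2
Op 3: add_edge(F, E). Edges now: 3
Op 4: add_edge(C, E). Edges now: 4
Op 5: add_edge(B, G). Edges now: 5
Compute levels (Kahn BFS):
  sources (in-degree 0): A, B, C, F, H
  process A: level=0
    A->E: in-degree(E)=2, level(E)>=1
  process B: level=0
    B->G: in-degree(G)=0, level(G)=1, enqueue
  process C: level=0
    C->E: in-degree(E)=1, level(E)>=1
  process F: level=0
    F->E: in-degree(E)=0, level(E)=1, enqueue
  process H: level=0
    H->D: in-degree(D)=0, level(D)=1, enqueue
  process G: level=1
  process E: level=1
  process D: level=1
All levels: A:0, B:0, C:0, D:1, E:1, F:0, G:1, H:0
max level = 1

Answer: 1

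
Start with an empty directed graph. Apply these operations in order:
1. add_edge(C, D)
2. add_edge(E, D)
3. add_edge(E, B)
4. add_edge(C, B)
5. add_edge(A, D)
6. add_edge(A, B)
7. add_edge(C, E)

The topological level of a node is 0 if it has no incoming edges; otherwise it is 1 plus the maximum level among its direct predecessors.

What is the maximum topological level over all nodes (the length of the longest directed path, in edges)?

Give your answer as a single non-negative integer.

Answer: 2

Derivation:
Op 1: add_edge(C, D). Edges now: 1
Op 2: add_edge(E, D). Edges now: 2
Op 3: add_edge(E, B). Edges now: 3
Op 4: add_edge(C, B). Edges now: 4
Op 5: add_edge(A, D). Edges now: 5
Op 6: add_edge(A, B). Edges now: 6
Op 7: add_edge(C, E). Edges now: 7
Compute levels (Kahn BFS):
  sources (in-degree 0): A, C
  process A: level=0
    A->B: in-degree(B)=2, level(B)>=1
    A->D: in-degree(D)=2, level(D)>=1
  process C: level=0
    C->B: in-degree(B)=1, level(B)>=1
    C->D: in-degree(D)=1, level(D)>=1
    C->E: in-degree(E)=0, level(E)=1, enqueue
  process E: level=1
    E->B: in-degree(B)=0, level(B)=2, enqueue
    E->D: in-degree(D)=0, level(D)=2, enqueue
  process B: level=2
  process D: level=2
All levels: A:0, B:2, C:0, D:2, E:1
max level = 2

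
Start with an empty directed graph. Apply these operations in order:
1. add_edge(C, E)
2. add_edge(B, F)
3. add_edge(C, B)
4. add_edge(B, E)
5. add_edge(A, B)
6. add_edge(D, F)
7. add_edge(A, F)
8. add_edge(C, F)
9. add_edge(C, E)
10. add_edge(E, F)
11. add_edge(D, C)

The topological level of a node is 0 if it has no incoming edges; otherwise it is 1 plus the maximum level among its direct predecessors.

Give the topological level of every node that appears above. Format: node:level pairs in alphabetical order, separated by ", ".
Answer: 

Op 1: add_edge(C, E). Edges now: 1
Op 2: add_edge(B, F). Edges now: 2
Op 3: add_edge(C, B). Edges now: 3
Op 4: add_edge(B, E). Edges now: 4
Op 5: add_edge(A, B). Edges now: 5
Op 6: add_edge(D, F). Edges now: 6
Op 7: add_edge(A, F). Edges now: 7
Op 8: add_edge(C, F). Edges now: 8
Op 9: add_edge(C, E) (duplicate, no change). Edges now: 8
Op 10: add_edge(E, F). Edges now: 9
Op 11: add_edge(D, C). Edges now: 10
Compute levels (Kahn BFS):
  sources (in-degree 0): A, D
  process A: level=0
    A->B: in-degree(B)=1, level(B)>=1
    A->F: in-degree(F)=4, level(F)>=1
  process D: level=0
    D->C: in-degree(C)=0, level(C)=1, enqueue
    D->F: in-degree(F)=3, level(F)>=1
  process C: level=1
    C->B: in-degree(B)=0, level(B)=2, enqueue
    C->E: in-degree(E)=1, level(E)>=2
    C->F: in-degree(F)=2, level(F)>=2
  process B: level=2
    B->E: in-degree(E)=0, level(E)=3, enqueue
    B->F: in-degree(F)=1, level(F)>=3
  process E: level=3
    E->F: in-degree(F)=0, level(F)=4, enqueue
  process F: level=4
All levels: A:0, B:2, C:1, D:0, E:3, F:4

Answer: A:0, B:2, C:1, D:0, E:3, F:4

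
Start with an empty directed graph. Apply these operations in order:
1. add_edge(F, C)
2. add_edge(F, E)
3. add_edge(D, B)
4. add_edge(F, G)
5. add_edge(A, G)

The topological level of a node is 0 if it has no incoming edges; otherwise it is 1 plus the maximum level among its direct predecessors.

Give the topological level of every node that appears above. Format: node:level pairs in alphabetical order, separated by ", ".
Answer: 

Op 1: add_edge(F, C). Edges now: 1
Op 2: add_edge(F, E). Edges now: 2
Op 3: add_edge(D, B). Edges now: 3
Op 4: add_edge(F, G). Edges now: 4
Op 5: add_edge(A, G). Edges now: 5
Compute levels (Kahn BFS):
  sources (in-degree 0): A, D, F
  process A: level=0
    A->G: in-degree(G)=1, level(G)>=1
  process D: level=0
    D->B: in-degree(B)=0, level(B)=1, enqueue
  process F: level=0
    F->C: in-degree(C)=0, level(C)=1, enqueue
    F->E: in-degree(E)=0, level(E)=1, enqueue
    F->G: in-degree(G)=0, level(G)=1, enqueue
  process B: level=1
  process C: level=1
  process E: level=1
  process G: level=1
All levels: A:0, B:1, C:1, D:0, E:1, F:0, G:1

Answer: A:0, B:1, C:1, D:0, E:1, F:0, G:1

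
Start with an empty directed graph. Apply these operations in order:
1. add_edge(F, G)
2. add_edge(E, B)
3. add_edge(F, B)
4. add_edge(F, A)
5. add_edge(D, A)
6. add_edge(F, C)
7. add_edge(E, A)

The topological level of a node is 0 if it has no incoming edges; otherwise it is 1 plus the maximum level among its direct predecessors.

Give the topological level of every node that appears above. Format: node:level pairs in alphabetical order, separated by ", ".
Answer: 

Op 1: add_edge(F, G). Edges now: 1
Op 2: add_edge(E, B). Edges now: 2
Op 3: add_edge(F, B). Edges now: 3
Op 4: add_edge(F, A). Edges now: 4
Op 5: add_edge(D, A). Edges now: 5
Op 6: add_edge(F, C). Edges now: 6
Op 7: add_edge(E, A). Edges now: 7
Compute levels (Kahn BFS):
  sources (in-degree 0): D, E, F
  process D: level=0
    D->A: in-degree(A)=2, level(A)>=1
  process E: level=0
    E->A: in-degree(A)=1, level(A)>=1
    E->B: in-degree(B)=1, level(B)>=1
  process F: level=0
    F->A: in-degree(A)=0, level(A)=1, enqueue
    F->B: in-degree(B)=0, level(B)=1, enqueue
    F->C: in-degree(C)=0, level(C)=1, enqueue
    F->G: in-degree(G)=0, level(G)=1, enqueue
  process A: level=1
  process B: level=1
  process C: level=1
  process G: level=1
All levels: A:1, B:1, C:1, D:0, E:0, F:0, G:1

Answer: A:1, B:1, C:1, D:0, E:0, F:0, G:1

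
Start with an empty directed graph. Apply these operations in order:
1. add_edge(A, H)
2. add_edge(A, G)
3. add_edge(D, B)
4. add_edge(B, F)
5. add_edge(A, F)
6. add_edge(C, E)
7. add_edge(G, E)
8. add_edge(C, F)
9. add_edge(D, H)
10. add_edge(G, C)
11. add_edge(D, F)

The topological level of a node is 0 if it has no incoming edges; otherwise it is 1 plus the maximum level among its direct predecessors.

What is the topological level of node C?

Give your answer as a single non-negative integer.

Op 1: add_edge(A, H). Edges now: 1
Op 2: add_edge(A, G). Edges now: 2
Op 3: add_edge(D, B). Edges now: 3
Op 4: add_edge(B, F). Edges now: 4
Op 5: add_edge(A, F). Edges now: 5
Op 6: add_edge(C, E). Edges now: 6
Op 7: add_edge(G, E). Edges now: 7
Op 8: add_edge(C, F). Edges now: 8
Op 9: add_edge(D, H). Edges now: 9
Op 10: add_edge(G, C). Edges now: 10
Op 11: add_edge(D, F). Edges now: 11
Compute levels (Kahn BFS):
  sources (in-degree 0): A, D
  process A: level=0
    A->F: in-degree(F)=3, level(F)>=1
    A->G: in-degree(G)=0, level(G)=1, enqueue
    A->H: in-degree(H)=1, level(H)>=1
  process D: level=0
    D->B: in-degree(B)=0, level(B)=1, enqueue
    D->F: in-degree(F)=2, level(F)>=1
    D->H: in-degree(H)=0, level(H)=1, enqueue
  process G: level=1
    G->C: in-degree(C)=0, level(C)=2, enqueue
    G->E: in-degree(E)=1, level(E)>=2
  process B: level=1
    B->F: in-degree(F)=1, level(F)>=2
  process H: level=1
  process C: level=2
    C->E: in-degree(E)=0, level(E)=3, enqueue
    C->F: in-degree(F)=0, level(F)=3, enqueue
  process E: level=3
  process F: level=3
All levels: A:0, B:1, C:2, D:0, E:3, F:3, G:1, H:1
level(C) = 2

Answer: 2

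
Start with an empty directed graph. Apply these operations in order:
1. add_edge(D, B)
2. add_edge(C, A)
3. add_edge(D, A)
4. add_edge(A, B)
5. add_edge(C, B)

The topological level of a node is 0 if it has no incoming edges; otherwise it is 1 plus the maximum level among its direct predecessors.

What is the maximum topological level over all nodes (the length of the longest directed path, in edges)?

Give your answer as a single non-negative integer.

Op 1: add_edge(D, B). Edges now: 1
Op 2: add_edge(C, A). Edges now: 2
Op 3: add_edge(D, A). Edges now: 3
Op 4: add_edge(A, B). Edges now: 4
Op 5: add_edge(C, B). Edges now: 5
Compute levels (Kahn BFS):
  sources (in-degree 0): C, D
  process C: level=0
    C->A: in-degree(A)=1, level(A)>=1
    C->B: in-degree(B)=2, level(B)>=1
  process D: level=0
    D->A: in-degree(A)=0, level(A)=1, enqueue
    D->B: in-degree(B)=1, level(B)>=1
  process A: level=1
    A->B: in-degree(B)=0, level(B)=2, enqueue
  process B: level=2
All levels: A:1, B:2, C:0, D:0
max level = 2

Answer: 2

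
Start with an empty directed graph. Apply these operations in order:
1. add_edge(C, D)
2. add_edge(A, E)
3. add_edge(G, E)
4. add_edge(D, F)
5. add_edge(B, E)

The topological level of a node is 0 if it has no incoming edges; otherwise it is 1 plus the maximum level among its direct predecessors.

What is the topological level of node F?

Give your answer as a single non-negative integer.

Op 1: add_edge(C, D). Edges now: 1
Op 2: add_edge(A, E). Edges now: 2
Op 3: add_edge(G, E). Edges now: 3
Op 4: add_edge(D, F). Edges now: 4
Op 5: add_edge(B, E). Edges now: 5
Compute levels (Kahn BFS):
  sources (in-degree 0): A, B, C, G
  process A: level=0
    A->E: in-degree(E)=2, level(E)>=1
  process B: level=0
    B->E: in-degree(E)=1, level(E)>=1
  process C: level=0
    C->D: in-degree(D)=0, level(D)=1, enqueue
  process G: level=0
    G->E: in-degree(E)=0, level(E)=1, enqueue
  process D: level=1
    D->F: in-degree(F)=0, level(F)=2, enqueue
  process E: level=1
  process F: level=2
All levels: A:0, B:0, C:0, D:1, E:1, F:2, G:0
level(F) = 2

Answer: 2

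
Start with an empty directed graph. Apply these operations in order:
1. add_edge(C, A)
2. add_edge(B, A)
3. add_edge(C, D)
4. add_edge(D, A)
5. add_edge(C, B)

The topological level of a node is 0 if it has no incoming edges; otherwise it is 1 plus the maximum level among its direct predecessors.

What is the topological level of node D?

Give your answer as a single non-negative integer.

Op 1: add_edge(C, A). Edges now: 1
Op 2: add_edge(B, A). Edges now: 2
Op 3: add_edge(C, D). Edges now: 3
Op 4: add_edge(D, A). Edges now: 4
Op 5: add_edge(C, B). Edges now: 5
Compute levels (Kahn BFS):
  sources (in-degree 0): C
  process C: level=0
    C->A: in-degree(A)=2, level(A)>=1
    C->B: in-degree(B)=0, level(B)=1, enqueue
    C->D: in-degree(D)=0, level(D)=1, enqueue
  process B: level=1
    B->A: in-degree(A)=1, level(A)>=2
  process D: level=1
    D->A: in-degree(A)=0, level(A)=2, enqueue
  process A: level=2
All levels: A:2, B:1, C:0, D:1
level(D) = 1

Answer: 1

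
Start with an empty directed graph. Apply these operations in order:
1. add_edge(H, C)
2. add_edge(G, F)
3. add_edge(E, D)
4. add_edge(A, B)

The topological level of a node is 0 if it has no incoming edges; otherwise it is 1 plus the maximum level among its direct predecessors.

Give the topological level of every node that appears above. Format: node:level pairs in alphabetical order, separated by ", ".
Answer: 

Answer: A:0, B:1, C:1, D:1, E:0, F:1, G:0, H:0

Derivation:
Op 1: add_edge(H, C). Edges now: 1
Op 2: add_edge(G, F). Edges now: 2
Op 3: add_edge(E, D). Edges now: 3
Op 4: add_edge(A, B). Edges now: 4
Compute levels (Kahn BFS):
  sources (in-degree 0): A, E, G, H
  process A: level=0
    A->B: in-degree(B)=0, level(B)=1, enqueue
  process E: level=0
    E->D: in-degree(D)=0, level(D)=1, enqueue
  process G: level=0
    G->F: in-degree(F)=0, level(F)=1, enqueue
  process H: level=0
    H->C: in-degree(C)=0, level(C)=1, enqueue
  process B: level=1
  process D: level=1
  process F: level=1
  process C: level=1
All levels: A:0, B:1, C:1, D:1, E:0, F:1, G:0, H:0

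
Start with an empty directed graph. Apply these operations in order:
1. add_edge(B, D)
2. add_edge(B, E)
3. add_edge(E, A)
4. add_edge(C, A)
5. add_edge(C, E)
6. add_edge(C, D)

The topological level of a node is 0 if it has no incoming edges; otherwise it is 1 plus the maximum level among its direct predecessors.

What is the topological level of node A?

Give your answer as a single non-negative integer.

Op 1: add_edge(B, D). Edges now: 1
Op 2: add_edge(B, E). Edges now: 2
Op 3: add_edge(E, A). Edges now: 3
Op 4: add_edge(C, A). Edges now: 4
Op 5: add_edge(C, E). Edges now: 5
Op 6: add_edge(C, D). Edges now: 6
Compute levels (Kahn BFS):
  sources (in-degree 0): B, C
  process B: level=0
    B->D: in-degree(D)=1, level(D)>=1
    B->E: in-degree(E)=1, level(E)>=1
  process C: level=0
    C->A: in-degree(A)=1, level(A)>=1
    C->D: in-degree(D)=0, level(D)=1, enqueue
    C->E: in-degree(E)=0, level(E)=1, enqueue
  process D: level=1
  process E: level=1
    E->A: in-degree(A)=0, level(A)=2, enqueue
  process A: level=2
All levels: A:2, B:0, C:0, D:1, E:1
level(A) = 2

Answer: 2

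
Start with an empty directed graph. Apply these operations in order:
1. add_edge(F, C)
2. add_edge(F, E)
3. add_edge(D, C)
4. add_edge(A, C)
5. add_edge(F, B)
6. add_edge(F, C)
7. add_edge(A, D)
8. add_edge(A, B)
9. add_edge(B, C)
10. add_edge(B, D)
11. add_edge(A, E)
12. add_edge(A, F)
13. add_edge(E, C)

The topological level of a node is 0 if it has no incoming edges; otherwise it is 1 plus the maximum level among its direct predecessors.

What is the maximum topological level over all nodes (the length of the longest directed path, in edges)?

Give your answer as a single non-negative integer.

Answer: 4

Derivation:
Op 1: add_edge(F, C). Edges now: 1
Op 2: add_edge(F, E). Edges now: 2
Op 3: add_edge(D, C). Edges now: 3
Op 4: add_edge(A, C). Edges now: 4
Op 5: add_edge(F, B). Edges now: 5
Op 6: add_edge(F, C) (duplicate, no change). Edges now: 5
Op 7: add_edge(A, D). Edges now: 6
Op 8: add_edge(A, B). Edges now: 7
Op 9: add_edge(B, C). Edges now: 8
Op 10: add_edge(B, D). Edges now: 9
Op 11: add_edge(A, E). Edges now: 10
Op 12: add_edge(A, F). Edges now: 11
Op 13: add_edge(E, C). Edges now: 12
Compute levels (Kahn BFS):
  sources (in-degree 0): A
  process A: level=0
    A->B: in-degree(B)=1, level(B)>=1
    A->C: in-degree(C)=4, level(C)>=1
    A->D: in-degree(D)=1, level(D)>=1
    A->E: in-degree(E)=1, level(E)>=1
    A->F: in-degree(F)=0, level(F)=1, enqueue
  process F: level=1
    F->B: in-degree(B)=0, level(B)=2, enqueue
    F->C: in-degree(C)=3, level(C)>=2
    F->E: in-degree(E)=0, level(E)=2, enqueue
  process B: level=2
    B->C: in-degree(C)=2, level(C)>=3
    B->D: in-degree(D)=0, level(D)=3, enqueue
  process E: level=2
    E->C: in-degree(C)=1, level(C)>=3
  process D: level=3
    D->C: in-degree(C)=0, level(C)=4, enqueue
  process C: level=4
All levels: A:0, B:2, C:4, D:3, E:2, F:1
max level = 4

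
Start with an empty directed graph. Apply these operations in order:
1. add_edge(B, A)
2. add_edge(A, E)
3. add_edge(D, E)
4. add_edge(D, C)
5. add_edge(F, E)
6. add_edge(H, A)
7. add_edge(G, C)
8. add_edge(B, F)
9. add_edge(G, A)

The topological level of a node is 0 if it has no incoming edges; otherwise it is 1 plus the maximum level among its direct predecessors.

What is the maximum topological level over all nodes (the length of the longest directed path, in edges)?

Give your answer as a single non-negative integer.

Op 1: add_edge(B, A). Edges now: 1
Op 2: add_edge(A, E). Edges now: 2
Op 3: add_edge(D, E). Edges now: 3
Op 4: add_edge(D, C). Edges now: 4
Op 5: add_edge(F, E). Edges now: 5
Op 6: add_edge(H, A). Edges now: 6
Op 7: add_edge(G, C). Edges now: 7
Op 8: add_edge(B, F). Edges now: 8
Op 9: add_edge(G, A). Edges now: 9
Compute levels (Kahn BFS):
  sources (in-degree 0): B, D, G, H
  process B: level=0
    B->A: in-degree(A)=2, level(A)>=1
    B->F: in-degree(F)=0, level(F)=1, enqueue
  process D: level=0
    D->C: in-degree(C)=1, level(C)>=1
    D->E: in-degree(E)=2, level(E)>=1
  process G: level=0
    G->A: in-degree(A)=1, level(A)>=1
    G->C: in-degree(C)=0, level(C)=1, enqueue
  process H: level=0
    H->A: in-degree(A)=0, level(A)=1, enqueue
  process F: level=1
    F->E: in-degree(E)=1, level(E)>=2
  process C: level=1
  process A: level=1
    A->E: in-degree(E)=0, level(E)=2, enqueue
  process E: level=2
All levels: A:1, B:0, C:1, D:0, E:2, F:1, G:0, H:0
max level = 2

Answer: 2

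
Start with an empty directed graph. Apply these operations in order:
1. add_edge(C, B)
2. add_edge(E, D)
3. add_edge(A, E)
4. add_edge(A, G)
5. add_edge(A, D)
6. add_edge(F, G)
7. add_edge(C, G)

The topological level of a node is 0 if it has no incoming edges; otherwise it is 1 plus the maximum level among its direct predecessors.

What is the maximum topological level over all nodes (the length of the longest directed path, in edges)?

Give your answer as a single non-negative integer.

Op 1: add_edge(C, B). Edges now: 1
Op 2: add_edge(E, D). Edges now: 2
Op 3: add_edge(A, E). Edges now: 3
Op 4: add_edge(A, G). Edges now: 4
Op 5: add_edge(A, D). Edges now: 5
Op 6: add_edge(F, G). Edges now: 6
Op 7: add_edge(C, G). Edges now: 7
Compute levels (Kahn BFS):
  sources (in-degree 0): A, C, F
  process A: level=0
    A->D: in-degree(D)=1, level(D)>=1
    A->E: in-degree(E)=0, level(E)=1, enqueue
    A->G: in-degree(G)=2, level(G)>=1
  process C: level=0
    C->B: in-degree(B)=0, level(B)=1, enqueue
    C->G: in-degree(G)=1, level(G)>=1
  process F: level=0
    F->G: in-degree(G)=0, level(G)=1, enqueue
  process E: level=1
    E->D: in-degree(D)=0, level(D)=2, enqueue
  process B: level=1
  process G: level=1
  process D: level=2
All levels: A:0, B:1, C:0, D:2, E:1, F:0, G:1
max level = 2

Answer: 2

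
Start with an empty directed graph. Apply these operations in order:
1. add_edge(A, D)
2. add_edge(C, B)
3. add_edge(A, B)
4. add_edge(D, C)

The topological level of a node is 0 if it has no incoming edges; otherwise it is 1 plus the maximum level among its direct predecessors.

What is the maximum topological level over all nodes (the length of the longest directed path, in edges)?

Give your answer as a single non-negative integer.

Op 1: add_edge(A, D). Edges now: 1
Op 2: add_edge(C, B). Edges now: 2
Op 3: add_edge(A, B). Edges now: 3
Op 4: add_edge(D, C). Edges now: 4
Compute levels (Kahn BFS):
  sources (in-degree 0): A
  process A: level=0
    A->B: in-degree(B)=1, level(B)>=1
    A->D: in-degree(D)=0, level(D)=1, enqueue
  process D: level=1
    D->C: in-degree(C)=0, level(C)=2, enqueue
  process C: level=2
    C->B: in-degree(B)=0, level(B)=3, enqueue
  process B: level=3
All levels: A:0, B:3, C:2, D:1
max level = 3

Answer: 3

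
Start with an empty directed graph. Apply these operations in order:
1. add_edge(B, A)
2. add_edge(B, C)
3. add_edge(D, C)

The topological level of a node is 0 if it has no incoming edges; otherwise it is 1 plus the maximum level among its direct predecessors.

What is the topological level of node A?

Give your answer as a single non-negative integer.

Answer: 1

Derivation:
Op 1: add_edge(B, A). Edges now: 1
Op 2: add_edge(B, C). Edges now: 2
Op 3: add_edge(D, C). Edges now: 3
Compute levels (Kahn BFS):
  sources (in-degree 0): B, D
  process B: level=0
    B->A: in-degree(A)=0, level(A)=1, enqueue
    B->C: in-degree(C)=1, level(C)>=1
  process D: level=0
    D->C: in-degree(C)=0, level(C)=1, enqueue
  process A: level=1
  process C: level=1
All levels: A:1, B:0, C:1, D:0
level(A) = 1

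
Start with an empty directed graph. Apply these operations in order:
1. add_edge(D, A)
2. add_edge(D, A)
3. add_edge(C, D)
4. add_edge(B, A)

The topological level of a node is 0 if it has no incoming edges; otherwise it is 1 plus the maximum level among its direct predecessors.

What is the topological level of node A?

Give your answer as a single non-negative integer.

Answer: 2

Derivation:
Op 1: add_edge(D, A). Edges now: 1
Op 2: add_edge(D, A) (duplicate, no change). Edges now: 1
Op 3: add_edge(C, D). Edges now: 2
Op 4: add_edge(B, A). Edges now: 3
Compute levels (Kahn BFS):
  sources (in-degree 0): B, C
  process B: level=0
    B->A: in-degree(A)=1, level(A)>=1
  process C: level=0
    C->D: in-degree(D)=0, level(D)=1, enqueue
  process D: level=1
    D->A: in-degree(A)=0, level(A)=2, enqueue
  process A: level=2
All levels: A:2, B:0, C:0, D:1
level(A) = 2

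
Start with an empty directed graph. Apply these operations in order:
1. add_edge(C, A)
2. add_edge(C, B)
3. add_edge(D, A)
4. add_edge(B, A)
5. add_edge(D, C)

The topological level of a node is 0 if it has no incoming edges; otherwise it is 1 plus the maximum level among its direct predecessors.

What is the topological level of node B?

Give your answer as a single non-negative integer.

Op 1: add_edge(C, A). Edges now: 1
Op 2: add_edge(C, B). Edges now: 2
Op 3: add_edge(D, A). Edges now: 3
Op 4: add_edge(B, A). Edges now: 4
Op 5: add_edge(D, C). Edges now: 5
Compute levels (Kahn BFS):
  sources (in-degree 0): D
  process D: level=0
    D->A: in-degree(A)=2, level(A)>=1
    D->C: in-degree(C)=0, level(C)=1, enqueue
  process C: level=1
    C->A: in-degree(A)=1, level(A)>=2
    C->B: in-degree(B)=0, level(B)=2, enqueue
  process B: level=2
    B->A: in-degree(A)=0, level(A)=3, enqueue
  process A: level=3
All levels: A:3, B:2, C:1, D:0
level(B) = 2

Answer: 2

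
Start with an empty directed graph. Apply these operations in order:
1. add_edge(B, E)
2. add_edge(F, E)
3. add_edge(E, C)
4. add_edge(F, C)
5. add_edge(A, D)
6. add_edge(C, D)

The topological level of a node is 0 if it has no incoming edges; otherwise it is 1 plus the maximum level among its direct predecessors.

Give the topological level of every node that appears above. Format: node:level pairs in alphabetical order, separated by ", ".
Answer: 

Answer: A:0, B:0, C:2, D:3, E:1, F:0

Derivation:
Op 1: add_edge(B, E). Edges now: 1
Op 2: add_edge(F, E). Edges now: 2
Op 3: add_edge(E, C). Edges now: 3
Op 4: add_edge(F, C). Edges now: 4
Op 5: add_edge(A, D). Edges now: 5
Op 6: add_edge(C, D). Edges now: 6
Compute levels (Kahn BFS):
  sources (in-degree 0): A, B, F
  process A: level=0
    A->D: in-degree(D)=1, level(D)>=1
  process B: level=0
    B->E: in-degree(E)=1, level(E)>=1
  process F: level=0
    F->C: in-degree(C)=1, level(C)>=1
    F->E: in-degree(E)=0, level(E)=1, enqueue
  process E: level=1
    E->C: in-degree(C)=0, level(C)=2, enqueue
  process C: level=2
    C->D: in-degree(D)=0, level(D)=3, enqueue
  process D: level=3
All levels: A:0, B:0, C:2, D:3, E:1, F:0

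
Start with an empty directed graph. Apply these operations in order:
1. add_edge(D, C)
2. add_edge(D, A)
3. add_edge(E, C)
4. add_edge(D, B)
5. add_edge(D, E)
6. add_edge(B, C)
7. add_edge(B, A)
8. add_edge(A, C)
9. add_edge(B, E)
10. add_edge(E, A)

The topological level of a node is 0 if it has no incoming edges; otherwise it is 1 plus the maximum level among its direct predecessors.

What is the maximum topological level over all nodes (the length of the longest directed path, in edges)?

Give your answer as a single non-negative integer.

Answer: 4

Derivation:
Op 1: add_edge(D, C). Edges now: 1
Op 2: add_edge(D, A). Edges now: 2
Op 3: add_edge(E, C). Edges now: 3
Op 4: add_edge(D, B). Edges now: 4
Op 5: add_edge(D, E). Edges now: 5
Op 6: add_edge(B, C). Edges now: 6
Op 7: add_edge(B, A). Edges now: 7
Op 8: add_edge(A, C). Edges now: 8
Op 9: add_edge(B, E). Edges now: 9
Op 10: add_edge(E, A). Edges now: 10
Compute levels (Kahn BFS):
  sources (in-degree 0): D
  process D: level=0
    D->A: in-degree(A)=2, level(A)>=1
    D->B: in-degree(B)=0, level(B)=1, enqueue
    D->C: in-degree(C)=3, level(C)>=1
    D->E: in-degree(E)=1, level(E)>=1
  process B: level=1
    B->A: in-degree(A)=1, level(A)>=2
    B->C: in-degree(C)=2, level(C)>=2
    B->E: in-degree(E)=0, level(E)=2, enqueue
  process E: level=2
    E->A: in-degree(A)=0, level(A)=3, enqueue
    E->C: in-degree(C)=1, level(C)>=3
  process A: level=3
    A->C: in-degree(C)=0, level(C)=4, enqueue
  process C: level=4
All levels: A:3, B:1, C:4, D:0, E:2
max level = 4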